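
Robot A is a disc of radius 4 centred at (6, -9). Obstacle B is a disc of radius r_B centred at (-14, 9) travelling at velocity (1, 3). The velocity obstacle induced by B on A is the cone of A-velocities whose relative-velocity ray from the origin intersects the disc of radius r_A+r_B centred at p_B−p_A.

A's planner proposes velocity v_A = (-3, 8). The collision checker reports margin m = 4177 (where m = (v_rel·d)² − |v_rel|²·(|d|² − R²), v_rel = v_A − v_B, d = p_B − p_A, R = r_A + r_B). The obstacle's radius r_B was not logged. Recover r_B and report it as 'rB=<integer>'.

m = 4177
d = (-20, 18);  v_rel = (-4, 5),  |v_rel|² = 41
v_rel×d = (-4)·(18) − (5)·(-20) = 28
since m = R²·41 − 28²:  R² = (784 + 4177) / 41 = 121
R = √121 = 11  ⇒  r_B = 11 − 4 = 7

rB=7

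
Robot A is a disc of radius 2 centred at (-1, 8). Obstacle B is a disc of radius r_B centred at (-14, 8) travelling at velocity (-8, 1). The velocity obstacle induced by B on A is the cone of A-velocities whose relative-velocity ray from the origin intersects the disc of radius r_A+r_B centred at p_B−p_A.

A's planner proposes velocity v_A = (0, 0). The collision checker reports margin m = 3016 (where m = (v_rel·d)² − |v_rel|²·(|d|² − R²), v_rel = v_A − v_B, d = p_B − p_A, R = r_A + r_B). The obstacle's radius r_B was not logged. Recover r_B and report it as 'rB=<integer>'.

m = 3016
d = (-13, 0);  v_rel = (8, -1),  |v_rel|² = 65
v_rel×d = (8)·(0) − (-1)·(-13) = -13
since m = R²·65 − (-13)²:  R² = (169 + 3016) / 65 = 49
R = √49 = 7  ⇒  r_B = 7 − 2 = 5

rB=5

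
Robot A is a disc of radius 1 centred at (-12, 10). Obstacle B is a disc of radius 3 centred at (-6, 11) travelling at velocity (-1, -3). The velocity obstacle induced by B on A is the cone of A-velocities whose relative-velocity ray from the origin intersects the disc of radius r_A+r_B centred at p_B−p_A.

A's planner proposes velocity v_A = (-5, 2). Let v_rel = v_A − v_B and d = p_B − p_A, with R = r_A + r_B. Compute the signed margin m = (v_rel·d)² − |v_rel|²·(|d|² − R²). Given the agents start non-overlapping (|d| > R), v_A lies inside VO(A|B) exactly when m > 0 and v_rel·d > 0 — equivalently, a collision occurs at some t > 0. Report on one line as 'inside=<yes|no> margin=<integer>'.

d = (6, 1),  |d|² = 37;  R = 1+3 = 4,  c = 37−4² = 21
v_rel = (-4, 5),  |v_rel|² = 41;  v_rel·d = (-4)·(6) + (5)·(1) = -19
41·t² + 38·t + 21 = 0  ⇒  m = (-19)² − 41·21 = -500
m = -500 < 0,  v_rel·d = -19 < 0  ⇒  outside

inside=no margin=-500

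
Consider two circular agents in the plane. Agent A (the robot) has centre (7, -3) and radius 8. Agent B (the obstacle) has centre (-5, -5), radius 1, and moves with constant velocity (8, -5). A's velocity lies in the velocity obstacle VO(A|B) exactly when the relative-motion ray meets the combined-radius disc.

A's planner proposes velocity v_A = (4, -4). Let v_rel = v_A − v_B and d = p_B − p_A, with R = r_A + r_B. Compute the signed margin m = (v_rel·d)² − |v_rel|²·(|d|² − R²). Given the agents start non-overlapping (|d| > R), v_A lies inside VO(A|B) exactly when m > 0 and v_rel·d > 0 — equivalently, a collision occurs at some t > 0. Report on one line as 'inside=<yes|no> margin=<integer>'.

d = (-12, -2),  |d|² = 148;  R = 8+1 = 9,  c = 148−9² = 67
v_rel = (-4, 1),  |v_rel|² = 17;  v_rel·d = (-4)·(-12) + (1)·(-2) = 46
17·t² − 92·t + 67 = 0  ⇒  m = 46² − 17·67 = 977
m = 977 > 0,  v_rel·d = 46 > 0  ⇒  inside

inside=yes margin=977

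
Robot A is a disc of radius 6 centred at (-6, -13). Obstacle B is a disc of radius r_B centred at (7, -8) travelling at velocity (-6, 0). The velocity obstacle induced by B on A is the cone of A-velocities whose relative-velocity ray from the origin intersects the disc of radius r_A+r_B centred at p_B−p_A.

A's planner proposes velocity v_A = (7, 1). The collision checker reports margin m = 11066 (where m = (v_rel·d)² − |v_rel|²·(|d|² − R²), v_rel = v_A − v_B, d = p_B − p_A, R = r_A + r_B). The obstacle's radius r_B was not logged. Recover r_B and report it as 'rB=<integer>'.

m = 11066
d = (13, 5);  v_rel = (13, 1),  |v_rel|² = 170
v_rel×d = (13)·(5) − (1)·(13) = 52
since m = R²·170 − 52²:  R² = (2704 + 11066) / 170 = 81
R = √81 = 9  ⇒  r_B = 9 − 6 = 3

rB=3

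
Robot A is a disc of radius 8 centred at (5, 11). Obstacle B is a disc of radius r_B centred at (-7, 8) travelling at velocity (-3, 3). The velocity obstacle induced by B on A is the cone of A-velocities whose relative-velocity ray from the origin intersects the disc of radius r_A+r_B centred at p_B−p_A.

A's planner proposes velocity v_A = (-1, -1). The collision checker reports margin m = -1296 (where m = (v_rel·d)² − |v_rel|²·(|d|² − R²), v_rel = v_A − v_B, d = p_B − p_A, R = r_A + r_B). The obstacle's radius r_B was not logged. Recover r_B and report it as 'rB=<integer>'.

m = -1296
d = (-12, -3);  v_rel = (2, -4),  |v_rel|² = 20
v_rel×d = (2)·(-3) − (-4)·(-12) = -54
since m = R²·20 − (-54)²:  R² = (2916 + -1296) / 20 = 81
R = √81 = 9  ⇒  r_B = 9 − 8 = 1

rB=1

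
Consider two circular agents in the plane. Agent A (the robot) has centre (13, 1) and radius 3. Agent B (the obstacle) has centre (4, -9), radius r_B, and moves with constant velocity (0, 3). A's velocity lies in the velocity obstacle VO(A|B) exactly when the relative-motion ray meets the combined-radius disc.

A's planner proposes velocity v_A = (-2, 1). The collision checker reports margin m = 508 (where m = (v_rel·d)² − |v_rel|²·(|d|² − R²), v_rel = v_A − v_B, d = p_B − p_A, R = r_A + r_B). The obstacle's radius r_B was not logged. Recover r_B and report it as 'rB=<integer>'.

m = 508
d = (-9, -10);  v_rel = (-2, -2),  |v_rel|² = 8
v_rel×d = (-2)·(-10) − (-2)·(-9) = 2
since m = R²·8 − 2²:  R² = (4 + 508) / 8 = 64
R = √64 = 8  ⇒  r_B = 8 − 3 = 5

rB=5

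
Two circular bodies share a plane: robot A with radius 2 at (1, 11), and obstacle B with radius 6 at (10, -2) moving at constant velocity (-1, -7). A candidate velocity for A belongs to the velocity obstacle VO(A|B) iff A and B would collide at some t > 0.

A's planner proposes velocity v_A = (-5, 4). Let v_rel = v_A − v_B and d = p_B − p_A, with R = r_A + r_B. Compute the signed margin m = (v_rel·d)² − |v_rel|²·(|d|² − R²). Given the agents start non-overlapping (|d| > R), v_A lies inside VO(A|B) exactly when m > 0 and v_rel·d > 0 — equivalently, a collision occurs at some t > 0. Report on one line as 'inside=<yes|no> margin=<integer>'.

d = (9, -13),  |d|² = 250;  R = 2+6 = 8,  c = 250−8² = 186
v_rel = (-4, 11),  |v_rel|² = 137;  v_rel·d = (-4)·(9) + (11)·(-13) = -179
137·t² + 358·t + 186 = 0  ⇒  m = (-179)² − 137·186 = 6559
m = 6559 > 0,  v_rel·d = -179 < 0  ⇒  outside

inside=no margin=6559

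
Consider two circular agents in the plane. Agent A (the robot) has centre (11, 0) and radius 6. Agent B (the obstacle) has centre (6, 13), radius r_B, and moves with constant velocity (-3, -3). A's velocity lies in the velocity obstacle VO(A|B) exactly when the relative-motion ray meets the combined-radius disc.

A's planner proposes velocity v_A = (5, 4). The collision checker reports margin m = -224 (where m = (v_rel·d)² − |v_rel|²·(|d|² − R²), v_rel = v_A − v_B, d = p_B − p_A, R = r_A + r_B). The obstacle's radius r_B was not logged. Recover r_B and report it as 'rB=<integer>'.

m = -224
d = (-5, 13);  v_rel = (8, 7),  |v_rel|² = 113
v_rel×d = (8)·(13) − (7)·(-5) = 139
since m = R²·113 − 139²:  R² = (19321 + -224) / 113 = 169
R = √169 = 13  ⇒  r_B = 13 − 6 = 7

rB=7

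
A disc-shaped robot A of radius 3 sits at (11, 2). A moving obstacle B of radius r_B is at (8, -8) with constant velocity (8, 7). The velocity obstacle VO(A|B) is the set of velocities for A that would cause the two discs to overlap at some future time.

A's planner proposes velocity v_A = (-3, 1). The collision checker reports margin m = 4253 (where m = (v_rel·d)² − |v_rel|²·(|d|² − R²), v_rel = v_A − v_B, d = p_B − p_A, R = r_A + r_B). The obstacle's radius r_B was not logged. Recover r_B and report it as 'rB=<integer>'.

m = 4253
d = (-3, -10);  v_rel = (-11, -6),  |v_rel|² = 157
v_rel×d = (-11)·(-10) − (-6)·(-3) = 92
since m = R²·157 − 92²:  R² = (8464 + 4253) / 157 = 81
R = √81 = 9  ⇒  r_B = 9 − 3 = 6

rB=6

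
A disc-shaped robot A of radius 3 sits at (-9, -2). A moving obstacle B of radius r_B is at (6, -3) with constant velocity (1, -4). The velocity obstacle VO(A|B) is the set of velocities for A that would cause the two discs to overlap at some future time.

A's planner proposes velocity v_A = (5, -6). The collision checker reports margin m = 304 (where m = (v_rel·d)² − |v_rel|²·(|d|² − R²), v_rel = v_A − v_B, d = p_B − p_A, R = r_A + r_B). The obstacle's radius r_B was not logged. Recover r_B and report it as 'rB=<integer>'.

m = 304
d = (15, -1);  v_rel = (4, -2),  |v_rel|² = 20
v_rel×d = (4)·(-1) − (-2)·(15) = 26
since m = R²·20 − 26²:  R² = (676 + 304) / 20 = 49
R = √49 = 7  ⇒  r_B = 7 − 3 = 4

rB=4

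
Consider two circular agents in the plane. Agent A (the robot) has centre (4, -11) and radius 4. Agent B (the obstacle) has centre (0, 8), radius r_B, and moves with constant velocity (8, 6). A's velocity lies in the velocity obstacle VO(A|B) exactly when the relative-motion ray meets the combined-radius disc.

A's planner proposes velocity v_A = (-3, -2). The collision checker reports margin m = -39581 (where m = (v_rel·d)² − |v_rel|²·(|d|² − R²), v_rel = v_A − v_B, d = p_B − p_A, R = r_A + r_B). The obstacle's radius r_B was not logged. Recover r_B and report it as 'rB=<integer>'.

m = -39581
d = (-4, 19);  v_rel = (-11, -8),  |v_rel|² = 185
v_rel×d = (-11)·(19) − (-8)·(-4) = -241
since m = R²·185 − (-241)²:  R² = (58081 + -39581) / 185 = 100
R = √100 = 10  ⇒  r_B = 10 − 4 = 6

rB=6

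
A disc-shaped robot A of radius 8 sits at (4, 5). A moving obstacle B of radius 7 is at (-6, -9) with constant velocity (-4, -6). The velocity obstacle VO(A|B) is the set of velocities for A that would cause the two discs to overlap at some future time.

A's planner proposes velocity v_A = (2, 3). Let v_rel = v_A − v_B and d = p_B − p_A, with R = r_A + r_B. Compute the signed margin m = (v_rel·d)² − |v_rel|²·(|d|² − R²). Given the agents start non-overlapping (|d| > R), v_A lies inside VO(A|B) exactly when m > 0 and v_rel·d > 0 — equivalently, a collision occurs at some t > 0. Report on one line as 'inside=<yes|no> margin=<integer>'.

d = (-10, -14),  |d|² = 296;  R = 8+7 = 15,  c = 296−15² = 71
v_rel = (6, 9),  |v_rel|² = 117;  v_rel·d = (6)·(-10) + (9)·(-14) = -186
117·t² + 372·t + 71 = 0  ⇒  m = (-186)² − 117·71 = 26289
m = 26289 > 0,  v_rel·d = -186 < 0  ⇒  outside

inside=no margin=26289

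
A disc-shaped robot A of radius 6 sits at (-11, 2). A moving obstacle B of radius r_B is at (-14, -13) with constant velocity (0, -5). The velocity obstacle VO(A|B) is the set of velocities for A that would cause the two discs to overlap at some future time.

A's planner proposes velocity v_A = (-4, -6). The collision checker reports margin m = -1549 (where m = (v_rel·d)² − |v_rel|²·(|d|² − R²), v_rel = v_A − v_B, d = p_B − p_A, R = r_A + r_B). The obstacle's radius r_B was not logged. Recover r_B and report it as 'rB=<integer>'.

m = -1549
d = (-3, -15);  v_rel = (-4, -1),  |v_rel|² = 17
v_rel×d = (-4)·(-15) − (-1)·(-3) = 57
since m = R²·17 − 57²:  R² = (3249 + -1549) / 17 = 100
R = √100 = 10  ⇒  r_B = 10 − 6 = 4

rB=4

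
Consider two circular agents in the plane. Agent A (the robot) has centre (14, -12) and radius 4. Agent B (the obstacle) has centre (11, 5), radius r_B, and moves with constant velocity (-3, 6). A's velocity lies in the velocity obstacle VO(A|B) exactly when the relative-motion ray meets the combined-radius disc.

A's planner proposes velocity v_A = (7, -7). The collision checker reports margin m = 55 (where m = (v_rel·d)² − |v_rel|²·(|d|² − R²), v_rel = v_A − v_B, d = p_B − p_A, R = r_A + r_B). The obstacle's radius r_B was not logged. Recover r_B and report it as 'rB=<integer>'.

m = 55
d = (-3, 17);  v_rel = (10, -13),  |v_rel|² = 269
v_rel×d = (10)·(17) − (-13)·(-3) = 131
since m = R²·269 − 131²:  R² = (17161 + 55) / 269 = 64
R = √64 = 8  ⇒  r_B = 8 − 4 = 4

rB=4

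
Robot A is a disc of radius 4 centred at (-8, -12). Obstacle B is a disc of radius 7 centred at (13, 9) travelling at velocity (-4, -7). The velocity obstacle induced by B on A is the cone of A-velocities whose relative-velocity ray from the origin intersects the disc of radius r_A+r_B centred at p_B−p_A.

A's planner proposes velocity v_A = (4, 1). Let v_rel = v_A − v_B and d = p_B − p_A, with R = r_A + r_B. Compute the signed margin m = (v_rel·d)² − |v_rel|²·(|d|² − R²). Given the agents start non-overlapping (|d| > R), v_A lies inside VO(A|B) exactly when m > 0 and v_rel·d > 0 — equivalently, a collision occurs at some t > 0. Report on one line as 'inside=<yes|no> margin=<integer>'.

d = (21, 21),  |d|² = 882;  R = 4+7 = 11,  c = 882−11² = 761
v_rel = (8, 8),  |v_rel|² = 128;  v_rel·d = (8)·(21) + (8)·(21) = 336
128·t² − 672·t + 761 = 0  ⇒  m = 336² − 128·761 = 15488
m = 15488 > 0,  v_rel·d = 336 > 0  ⇒  inside

inside=yes margin=15488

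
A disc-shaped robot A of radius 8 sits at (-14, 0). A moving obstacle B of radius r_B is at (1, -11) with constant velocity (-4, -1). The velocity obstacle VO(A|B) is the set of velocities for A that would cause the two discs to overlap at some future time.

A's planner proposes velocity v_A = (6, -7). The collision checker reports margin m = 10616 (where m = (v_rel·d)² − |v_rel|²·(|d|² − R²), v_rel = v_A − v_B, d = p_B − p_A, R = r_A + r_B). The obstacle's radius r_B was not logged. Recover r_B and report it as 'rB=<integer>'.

m = 10616
d = (15, -11);  v_rel = (10, -6),  |v_rel|² = 136
v_rel×d = (10)·(-11) − (-6)·(15) = -20
since m = R²·136 − (-20)²:  R² = (400 + 10616) / 136 = 81
R = √81 = 9  ⇒  r_B = 9 − 8 = 1

rB=1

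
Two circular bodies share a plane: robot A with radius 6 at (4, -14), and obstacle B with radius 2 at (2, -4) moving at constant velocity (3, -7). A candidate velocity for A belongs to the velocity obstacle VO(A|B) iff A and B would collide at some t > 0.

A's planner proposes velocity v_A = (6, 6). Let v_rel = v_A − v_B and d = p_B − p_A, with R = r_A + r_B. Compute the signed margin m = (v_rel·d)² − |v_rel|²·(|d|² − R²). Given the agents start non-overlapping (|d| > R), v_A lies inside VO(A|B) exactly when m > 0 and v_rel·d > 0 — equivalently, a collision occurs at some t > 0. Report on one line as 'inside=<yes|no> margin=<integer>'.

d = (-2, 10),  |d|² = 104;  R = 6+2 = 8,  c = 104−8² = 40
v_rel = (3, 13),  |v_rel|² = 178;  v_rel·d = (3)·(-2) + (13)·(10) = 124
178·t² − 248·t + 40 = 0  ⇒  m = 124² − 178·40 = 8256
m = 8256 > 0,  v_rel·d = 124 > 0  ⇒  inside

inside=yes margin=8256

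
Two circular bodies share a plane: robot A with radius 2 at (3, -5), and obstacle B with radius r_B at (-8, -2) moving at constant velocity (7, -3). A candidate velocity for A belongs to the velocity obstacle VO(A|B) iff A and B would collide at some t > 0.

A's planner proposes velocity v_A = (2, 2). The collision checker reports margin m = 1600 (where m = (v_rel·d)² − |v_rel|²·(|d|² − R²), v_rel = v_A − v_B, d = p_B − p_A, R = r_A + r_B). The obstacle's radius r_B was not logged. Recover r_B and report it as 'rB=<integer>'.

m = 1600
d = (-11, 3);  v_rel = (-5, 5),  |v_rel|² = 50
v_rel×d = (-5)·(3) − (5)·(-11) = 40
since m = R²·50 − 40²:  R² = (1600 + 1600) / 50 = 64
R = √64 = 8  ⇒  r_B = 8 − 2 = 6

rB=6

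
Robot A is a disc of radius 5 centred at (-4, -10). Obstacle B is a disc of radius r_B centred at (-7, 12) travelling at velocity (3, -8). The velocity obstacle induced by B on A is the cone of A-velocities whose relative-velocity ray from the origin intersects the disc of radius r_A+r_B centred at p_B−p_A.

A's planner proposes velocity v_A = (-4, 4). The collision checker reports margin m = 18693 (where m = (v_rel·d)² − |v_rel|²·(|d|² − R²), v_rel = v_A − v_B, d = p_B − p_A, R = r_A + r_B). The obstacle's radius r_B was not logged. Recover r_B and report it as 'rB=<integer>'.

m = 18693
d = (-3, 22);  v_rel = (-7, 12),  |v_rel|² = 193
v_rel×d = (-7)·(22) − (12)·(-3) = -118
since m = R²·193 − (-118)²:  R² = (13924 + 18693) / 193 = 169
R = √169 = 13  ⇒  r_B = 13 − 5 = 8

rB=8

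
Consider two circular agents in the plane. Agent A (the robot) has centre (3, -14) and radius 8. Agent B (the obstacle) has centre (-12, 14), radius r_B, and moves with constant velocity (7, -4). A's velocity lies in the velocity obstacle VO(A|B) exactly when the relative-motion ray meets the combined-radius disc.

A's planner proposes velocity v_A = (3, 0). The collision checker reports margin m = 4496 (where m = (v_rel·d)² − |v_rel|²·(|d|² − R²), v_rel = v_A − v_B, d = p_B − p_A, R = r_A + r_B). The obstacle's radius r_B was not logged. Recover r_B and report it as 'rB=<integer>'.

m = 4496
d = (-15, 28);  v_rel = (-4, 4),  |v_rel|² = 32
v_rel×d = (-4)·(28) − (4)·(-15) = -52
since m = R²·32 − (-52)²:  R² = (2704 + 4496) / 32 = 225
R = √225 = 15  ⇒  r_B = 15 − 8 = 7

rB=7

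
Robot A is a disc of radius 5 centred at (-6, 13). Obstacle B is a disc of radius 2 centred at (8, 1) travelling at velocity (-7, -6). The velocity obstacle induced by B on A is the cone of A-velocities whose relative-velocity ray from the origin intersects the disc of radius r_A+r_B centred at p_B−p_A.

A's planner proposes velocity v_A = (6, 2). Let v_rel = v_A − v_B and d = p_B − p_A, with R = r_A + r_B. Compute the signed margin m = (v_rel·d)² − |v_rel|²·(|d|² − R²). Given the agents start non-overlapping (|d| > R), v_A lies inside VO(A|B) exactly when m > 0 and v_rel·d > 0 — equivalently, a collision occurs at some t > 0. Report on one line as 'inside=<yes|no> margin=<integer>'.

d = (14, -12),  |d|² = 340;  R = 5+2 = 7,  c = 340−7² = 291
v_rel = (13, 8),  |v_rel|² = 233;  v_rel·d = (13)·(14) + (8)·(-12) = 86
233·t² − 172·t + 291 = 0  ⇒  m = 86² − 233·291 = -60407
m = -60407 < 0,  v_rel·d = 86 > 0  ⇒  outside

inside=no margin=-60407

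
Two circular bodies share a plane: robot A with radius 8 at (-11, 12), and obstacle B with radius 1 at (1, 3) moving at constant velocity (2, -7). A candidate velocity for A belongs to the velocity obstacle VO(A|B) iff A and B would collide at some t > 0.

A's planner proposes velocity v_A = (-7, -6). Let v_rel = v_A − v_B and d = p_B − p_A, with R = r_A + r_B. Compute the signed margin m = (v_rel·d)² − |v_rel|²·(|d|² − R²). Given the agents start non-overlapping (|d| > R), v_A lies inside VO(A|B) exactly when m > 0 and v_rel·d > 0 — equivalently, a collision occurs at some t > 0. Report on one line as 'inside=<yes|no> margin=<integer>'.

d = (12, -9),  |d|² = 225;  R = 8+1 = 9,  c = 225−9² = 144
v_rel = (-9, 1),  |v_rel|² = 82;  v_rel·d = (-9)·(12) + (1)·(-9) = -117
82·t² + 234·t + 144 = 0  ⇒  m = (-117)² − 82·144 = 1881
m = 1881 > 0,  v_rel·d = -117 < 0  ⇒  outside

inside=no margin=1881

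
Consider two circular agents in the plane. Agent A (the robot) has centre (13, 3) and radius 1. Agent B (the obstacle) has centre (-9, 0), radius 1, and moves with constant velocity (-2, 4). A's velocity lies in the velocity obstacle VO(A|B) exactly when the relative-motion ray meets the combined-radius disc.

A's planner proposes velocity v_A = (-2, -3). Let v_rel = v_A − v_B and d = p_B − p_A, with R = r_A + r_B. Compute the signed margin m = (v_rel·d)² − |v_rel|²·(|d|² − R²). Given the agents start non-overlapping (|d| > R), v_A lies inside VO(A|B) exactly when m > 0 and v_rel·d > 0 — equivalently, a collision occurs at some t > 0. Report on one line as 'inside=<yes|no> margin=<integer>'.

d = (-22, -3),  |d|² = 493;  R = 1+1 = 2,  c = 493−2² = 489
v_rel = (0, -7),  |v_rel|² = 49;  v_rel·d = (0)·(-22) + (-7)·(-3) = 21
49·t² − 42·t + 489 = 0  ⇒  m = 21² − 49·489 = -23520
m = -23520 < 0,  v_rel·d = 21 > 0  ⇒  outside

inside=no margin=-23520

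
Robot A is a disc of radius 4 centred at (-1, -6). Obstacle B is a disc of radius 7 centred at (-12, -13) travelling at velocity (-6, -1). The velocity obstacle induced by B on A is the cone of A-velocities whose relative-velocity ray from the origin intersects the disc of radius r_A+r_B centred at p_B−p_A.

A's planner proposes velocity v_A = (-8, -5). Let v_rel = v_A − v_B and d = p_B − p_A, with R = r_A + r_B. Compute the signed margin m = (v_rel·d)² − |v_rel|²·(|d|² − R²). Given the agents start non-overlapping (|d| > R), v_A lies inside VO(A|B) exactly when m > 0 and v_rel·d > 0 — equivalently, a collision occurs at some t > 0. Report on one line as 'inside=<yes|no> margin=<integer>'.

d = (-11, -7),  |d|² = 170;  R = 4+7 = 11,  c = 170−11² = 49
v_rel = (-2, -4),  |v_rel|² = 20;  v_rel·d = (-2)·(-11) + (-4)·(-7) = 50
20·t² − 100·t + 49 = 0  ⇒  m = 50² − 20·49 = 1520
m = 1520 > 0,  v_rel·d = 50 > 0  ⇒  inside

inside=yes margin=1520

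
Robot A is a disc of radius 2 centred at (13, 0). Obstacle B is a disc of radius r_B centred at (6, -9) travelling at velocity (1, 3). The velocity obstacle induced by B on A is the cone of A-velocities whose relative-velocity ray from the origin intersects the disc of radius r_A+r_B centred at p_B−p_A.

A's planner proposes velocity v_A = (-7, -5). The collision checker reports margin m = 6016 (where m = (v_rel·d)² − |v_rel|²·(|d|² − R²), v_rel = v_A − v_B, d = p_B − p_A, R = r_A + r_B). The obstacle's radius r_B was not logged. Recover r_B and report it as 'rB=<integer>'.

m = 6016
d = (-7, -9);  v_rel = (-8, -8),  |v_rel|² = 128
v_rel×d = (-8)·(-9) − (-8)·(-7) = 16
since m = R²·128 − 16²:  R² = (256 + 6016) / 128 = 49
R = √49 = 7  ⇒  r_B = 7 − 2 = 5

rB=5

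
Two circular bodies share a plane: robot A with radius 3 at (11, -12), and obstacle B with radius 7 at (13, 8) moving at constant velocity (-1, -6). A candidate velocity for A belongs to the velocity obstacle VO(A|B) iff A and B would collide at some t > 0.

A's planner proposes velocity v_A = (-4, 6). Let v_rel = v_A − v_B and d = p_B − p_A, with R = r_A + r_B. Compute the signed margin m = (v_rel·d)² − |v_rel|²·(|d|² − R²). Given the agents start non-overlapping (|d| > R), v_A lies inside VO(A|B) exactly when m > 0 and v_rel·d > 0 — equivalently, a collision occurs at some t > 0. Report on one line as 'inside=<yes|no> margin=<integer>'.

d = (2, 20),  |d|² = 404;  R = 3+7 = 10,  c = 404−10² = 304
v_rel = (-3, 12),  |v_rel|² = 153;  v_rel·d = (-3)·(2) + (12)·(20) = 234
153·t² − 468·t + 304 = 0  ⇒  m = 234² − 153·304 = 8244
m = 8244 > 0,  v_rel·d = 234 > 0  ⇒  inside

inside=yes margin=8244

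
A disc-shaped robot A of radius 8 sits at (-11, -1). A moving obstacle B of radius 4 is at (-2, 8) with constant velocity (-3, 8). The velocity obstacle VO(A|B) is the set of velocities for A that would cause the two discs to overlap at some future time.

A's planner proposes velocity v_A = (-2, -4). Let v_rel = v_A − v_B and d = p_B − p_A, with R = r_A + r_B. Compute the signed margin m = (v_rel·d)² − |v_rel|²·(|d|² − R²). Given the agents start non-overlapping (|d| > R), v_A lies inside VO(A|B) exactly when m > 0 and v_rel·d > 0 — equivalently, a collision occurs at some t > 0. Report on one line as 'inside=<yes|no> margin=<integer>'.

d = (9, 9),  |d|² = 162;  R = 8+4 = 12,  c = 162−12² = 18
v_rel = (1, -12),  |v_rel|² = 145;  v_rel·d = (1)·(9) + (-12)·(9) = -99
145·t² + 198·t + 18 = 0  ⇒  m = (-99)² − 145·18 = 7191
m = 7191 > 0,  v_rel·d = -99 < 0  ⇒  outside

inside=no margin=7191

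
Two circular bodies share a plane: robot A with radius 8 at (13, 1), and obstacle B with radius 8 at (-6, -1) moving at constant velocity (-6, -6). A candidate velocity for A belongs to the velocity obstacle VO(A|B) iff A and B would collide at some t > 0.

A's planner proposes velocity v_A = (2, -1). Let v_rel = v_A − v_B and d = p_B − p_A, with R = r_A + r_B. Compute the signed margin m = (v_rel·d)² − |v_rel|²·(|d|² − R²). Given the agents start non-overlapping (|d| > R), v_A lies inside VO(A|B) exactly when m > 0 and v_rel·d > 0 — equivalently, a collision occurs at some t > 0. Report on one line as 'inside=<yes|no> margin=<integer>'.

d = (-19, -2),  |d|² = 365;  R = 8+8 = 16,  c = 365−16² = 109
v_rel = (8, 5),  |v_rel|² = 89;  v_rel·d = (8)·(-19) + (5)·(-2) = -162
89·t² + 324·t + 109 = 0  ⇒  m = (-162)² − 89·109 = 16543
m = 16543 > 0,  v_rel·d = -162 < 0  ⇒  outside

inside=no margin=16543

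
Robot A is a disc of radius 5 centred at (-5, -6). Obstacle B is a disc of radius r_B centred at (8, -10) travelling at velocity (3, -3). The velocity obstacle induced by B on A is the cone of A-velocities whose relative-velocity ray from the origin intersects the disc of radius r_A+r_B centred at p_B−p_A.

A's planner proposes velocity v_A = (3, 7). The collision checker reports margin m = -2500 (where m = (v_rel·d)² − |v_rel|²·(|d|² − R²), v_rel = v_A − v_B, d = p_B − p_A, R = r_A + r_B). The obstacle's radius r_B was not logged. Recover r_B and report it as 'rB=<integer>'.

m = -2500
d = (13, -4);  v_rel = (0, 10),  |v_rel|² = 100
v_rel×d = (0)·(-4) − (10)·(13) = -130
since m = R²·100 − (-130)²:  R² = (16900 + -2500) / 100 = 144
R = √144 = 12  ⇒  r_B = 12 − 5 = 7

rB=7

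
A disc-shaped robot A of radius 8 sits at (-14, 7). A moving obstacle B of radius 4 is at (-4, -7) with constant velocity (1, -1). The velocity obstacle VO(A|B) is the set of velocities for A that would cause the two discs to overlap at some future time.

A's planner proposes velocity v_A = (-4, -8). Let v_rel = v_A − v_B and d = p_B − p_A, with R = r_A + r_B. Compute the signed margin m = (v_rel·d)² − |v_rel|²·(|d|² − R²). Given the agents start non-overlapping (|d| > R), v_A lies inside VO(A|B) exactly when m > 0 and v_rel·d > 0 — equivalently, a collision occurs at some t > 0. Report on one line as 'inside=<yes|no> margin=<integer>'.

d = (10, -14),  |d|² = 296;  R = 8+4 = 12,  c = 296−12² = 152
v_rel = (-5, -7),  |v_rel|² = 74;  v_rel·d = (-5)·(10) + (-7)·(-14) = 48
74·t² − 96·t + 152 = 0  ⇒  m = 48² − 74·152 = -8944
m = -8944 < 0,  v_rel·d = 48 > 0  ⇒  outside

inside=no margin=-8944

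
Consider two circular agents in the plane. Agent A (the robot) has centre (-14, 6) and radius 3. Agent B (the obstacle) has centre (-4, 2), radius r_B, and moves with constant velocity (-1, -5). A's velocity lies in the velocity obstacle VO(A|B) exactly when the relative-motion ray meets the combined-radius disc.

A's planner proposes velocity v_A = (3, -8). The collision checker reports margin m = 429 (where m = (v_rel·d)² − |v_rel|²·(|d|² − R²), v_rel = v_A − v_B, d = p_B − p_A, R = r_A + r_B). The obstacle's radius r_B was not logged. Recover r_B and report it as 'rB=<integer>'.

m = 429
d = (10, -4);  v_rel = (4, -3),  |v_rel|² = 25
v_rel×d = (4)·(-4) − (-3)·(10) = 14
since m = R²·25 − 14²:  R² = (196 + 429) / 25 = 25
R = √25 = 5  ⇒  r_B = 5 − 3 = 2

rB=2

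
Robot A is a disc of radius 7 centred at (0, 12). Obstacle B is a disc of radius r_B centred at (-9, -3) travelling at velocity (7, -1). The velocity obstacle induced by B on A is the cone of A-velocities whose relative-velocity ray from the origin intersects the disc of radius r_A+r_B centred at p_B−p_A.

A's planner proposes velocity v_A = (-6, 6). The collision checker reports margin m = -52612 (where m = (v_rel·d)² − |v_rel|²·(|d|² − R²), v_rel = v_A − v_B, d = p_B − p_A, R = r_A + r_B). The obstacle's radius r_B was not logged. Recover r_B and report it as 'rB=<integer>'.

m = -52612
d = (-9, -15);  v_rel = (-13, 7),  |v_rel|² = 218
v_rel×d = (-13)·(-15) − (7)·(-9) = 258
since m = R²·218 − 258²:  R² = (66564 + -52612) / 218 = 64
R = √64 = 8  ⇒  r_B = 8 − 7 = 1

rB=1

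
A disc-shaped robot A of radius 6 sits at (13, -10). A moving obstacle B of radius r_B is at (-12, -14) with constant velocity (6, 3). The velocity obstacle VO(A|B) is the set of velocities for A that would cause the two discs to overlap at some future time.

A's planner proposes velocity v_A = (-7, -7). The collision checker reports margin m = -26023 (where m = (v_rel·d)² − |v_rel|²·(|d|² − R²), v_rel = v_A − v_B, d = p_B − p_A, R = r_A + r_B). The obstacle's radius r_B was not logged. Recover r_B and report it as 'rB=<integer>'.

m = -26023
d = (-25, -4);  v_rel = (-13, -10),  |v_rel|² = 269
v_rel×d = (-13)·(-4) − (-10)·(-25) = -198
since m = R²·269 − (-198)²:  R² = (39204 + -26023) / 269 = 49
R = √49 = 7  ⇒  r_B = 7 − 6 = 1

rB=1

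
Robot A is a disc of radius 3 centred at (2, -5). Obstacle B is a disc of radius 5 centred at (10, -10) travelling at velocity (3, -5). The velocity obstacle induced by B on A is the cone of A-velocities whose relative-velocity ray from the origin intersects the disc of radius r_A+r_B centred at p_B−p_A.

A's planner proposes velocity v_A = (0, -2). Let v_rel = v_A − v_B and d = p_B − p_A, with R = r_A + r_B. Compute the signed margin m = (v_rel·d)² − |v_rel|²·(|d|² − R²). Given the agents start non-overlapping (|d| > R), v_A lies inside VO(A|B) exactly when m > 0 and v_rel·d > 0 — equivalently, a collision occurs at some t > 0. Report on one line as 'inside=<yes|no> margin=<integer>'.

d = (8, -5),  |d|² = 89;  R = 3+5 = 8,  c = 89−8² = 25
v_rel = (-3, 3),  |v_rel|² = 18;  v_rel·d = (-3)·(8) + (3)·(-5) = -39
18·t² + 78·t + 25 = 0  ⇒  m = (-39)² − 18·25 = 1071
m = 1071 > 0,  v_rel·d = -39 < 0  ⇒  outside

inside=no margin=1071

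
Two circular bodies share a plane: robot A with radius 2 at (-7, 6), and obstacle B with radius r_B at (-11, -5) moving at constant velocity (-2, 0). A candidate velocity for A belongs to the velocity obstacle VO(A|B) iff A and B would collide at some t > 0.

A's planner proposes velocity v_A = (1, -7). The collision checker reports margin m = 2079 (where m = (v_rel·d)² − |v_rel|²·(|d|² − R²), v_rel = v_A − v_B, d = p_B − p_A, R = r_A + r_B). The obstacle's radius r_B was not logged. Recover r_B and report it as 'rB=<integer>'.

m = 2079
d = (-4, -11);  v_rel = (3, -7),  |v_rel|² = 58
v_rel×d = (3)·(-11) − (-7)·(-4) = -61
since m = R²·58 − (-61)²:  R² = (3721 + 2079) / 58 = 100
R = √100 = 10  ⇒  r_B = 10 − 2 = 8

rB=8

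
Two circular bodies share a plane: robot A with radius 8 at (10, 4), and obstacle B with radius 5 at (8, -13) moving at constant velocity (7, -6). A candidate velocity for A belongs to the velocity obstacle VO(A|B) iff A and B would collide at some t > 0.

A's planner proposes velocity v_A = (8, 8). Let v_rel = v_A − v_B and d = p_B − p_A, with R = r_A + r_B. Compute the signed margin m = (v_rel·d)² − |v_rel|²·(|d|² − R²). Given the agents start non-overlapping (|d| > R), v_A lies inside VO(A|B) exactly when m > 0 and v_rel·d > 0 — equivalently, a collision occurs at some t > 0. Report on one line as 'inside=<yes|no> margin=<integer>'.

d = (-2, -17),  |d|² = 293;  R = 8+5 = 13,  c = 293−13² = 124
v_rel = (1, 14),  |v_rel|² = 197;  v_rel·d = (1)·(-2) + (14)·(-17) = -240
197·t² + 480·t + 124 = 0  ⇒  m = (-240)² − 197·124 = 33172
m = 33172 > 0,  v_rel·d = -240 < 0  ⇒  outside

inside=no margin=33172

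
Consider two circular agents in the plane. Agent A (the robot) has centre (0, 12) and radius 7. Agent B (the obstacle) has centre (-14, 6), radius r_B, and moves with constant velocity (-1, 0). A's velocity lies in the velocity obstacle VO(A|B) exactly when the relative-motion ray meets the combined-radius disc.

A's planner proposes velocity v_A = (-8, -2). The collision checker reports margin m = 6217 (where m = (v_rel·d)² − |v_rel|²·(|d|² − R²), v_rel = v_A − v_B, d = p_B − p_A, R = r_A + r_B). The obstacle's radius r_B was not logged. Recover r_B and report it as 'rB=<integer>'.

m = 6217
d = (-14, -6);  v_rel = (-7, -2),  |v_rel|² = 53
v_rel×d = (-7)·(-6) − (-2)·(-14) = 14
since m = R²·53 − 14²:  R² = (196 + 6217) / 53 = 121
R = √121 = 11  ⇒  r_B = 11 − 7 = 4

rB=4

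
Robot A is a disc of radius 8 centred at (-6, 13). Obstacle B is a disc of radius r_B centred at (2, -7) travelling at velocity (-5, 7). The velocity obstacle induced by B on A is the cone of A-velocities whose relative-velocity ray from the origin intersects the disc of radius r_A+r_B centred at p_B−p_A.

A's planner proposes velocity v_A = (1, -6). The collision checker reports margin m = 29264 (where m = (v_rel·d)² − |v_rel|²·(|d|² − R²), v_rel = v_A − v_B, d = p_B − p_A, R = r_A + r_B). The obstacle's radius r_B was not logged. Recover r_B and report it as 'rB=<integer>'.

m = 29264
d = (8, -20);  v_rel = (6, -13),  |v_rel|² = 205
v_rel×d = (6)·(-20) − (-13)·(8) = -16
since m = R²·205 − (-16)²:  R² = (256 + 29264) / 205 = 144
R = √144 = 12  ⇒  r_B = 12 − 8 = 4

rB=4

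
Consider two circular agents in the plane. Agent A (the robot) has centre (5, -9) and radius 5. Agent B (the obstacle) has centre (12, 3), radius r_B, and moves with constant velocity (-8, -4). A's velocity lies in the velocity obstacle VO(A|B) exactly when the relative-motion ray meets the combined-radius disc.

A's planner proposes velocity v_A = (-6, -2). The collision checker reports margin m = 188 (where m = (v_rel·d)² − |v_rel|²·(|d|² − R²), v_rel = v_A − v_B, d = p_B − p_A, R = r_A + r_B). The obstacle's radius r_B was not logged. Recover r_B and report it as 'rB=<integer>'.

m = 188
d = (7, 12);  v_rel = (2, 2),  |v_rel|² = 8
v_rel×d = (2)·(12) − (2)·(7) = 10
since m = R²·8 − 10²:  R² = (100 + 188) / 8 = 36
R = √36 = 6  ⇒  r_B = 6 − 5 = 1

rB=1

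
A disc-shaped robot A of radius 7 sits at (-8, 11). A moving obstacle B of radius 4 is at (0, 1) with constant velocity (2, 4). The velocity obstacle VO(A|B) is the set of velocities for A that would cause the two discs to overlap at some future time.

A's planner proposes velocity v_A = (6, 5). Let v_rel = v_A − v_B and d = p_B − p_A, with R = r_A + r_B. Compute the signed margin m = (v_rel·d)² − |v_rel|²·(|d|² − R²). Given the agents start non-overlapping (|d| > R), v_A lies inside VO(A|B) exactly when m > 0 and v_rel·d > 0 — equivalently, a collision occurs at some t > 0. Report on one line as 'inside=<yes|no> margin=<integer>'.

d = (8, -10),  |d|² = 164;  R = 7+4 = 11,  c = 164−11² = 43
v_rel = (4, 1),  |v_rel|² = 17;  v_rel·d = (4)·(8) + (1)·(-10) = 22
17·t² − 44·t + 43 = 0  ⇒  m = 22² − 17·43 = -247
m = -247 < 0,  v_rel·d = 22 > 0  ⇒  outside

inside=no margin=-247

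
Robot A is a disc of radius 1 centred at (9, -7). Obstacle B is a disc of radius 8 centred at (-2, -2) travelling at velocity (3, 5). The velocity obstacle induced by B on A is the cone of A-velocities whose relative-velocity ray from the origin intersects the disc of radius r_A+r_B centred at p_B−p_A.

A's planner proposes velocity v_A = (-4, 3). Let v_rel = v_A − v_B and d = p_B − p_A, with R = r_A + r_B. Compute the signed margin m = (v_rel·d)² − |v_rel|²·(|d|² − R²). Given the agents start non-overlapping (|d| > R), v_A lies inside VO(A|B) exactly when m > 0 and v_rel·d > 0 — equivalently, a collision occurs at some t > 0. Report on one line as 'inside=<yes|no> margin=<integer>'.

d = (-11, 5),  |d|² = 146;  R = 1+8 = 9,  c = 146−9² = 65
v_rel = (-7, -2),  |v_rel|² = 53;  v_rel·d = (-7)·(-11) + (-2)·(5) = 67
53·t² − 134·t + 65 = 0  ⇒  m = 67² − 53·65 = 1044
m = 1044 > 0,  v_rel·d = 67 > 0  ⇒  inside

inside=yes margin=1044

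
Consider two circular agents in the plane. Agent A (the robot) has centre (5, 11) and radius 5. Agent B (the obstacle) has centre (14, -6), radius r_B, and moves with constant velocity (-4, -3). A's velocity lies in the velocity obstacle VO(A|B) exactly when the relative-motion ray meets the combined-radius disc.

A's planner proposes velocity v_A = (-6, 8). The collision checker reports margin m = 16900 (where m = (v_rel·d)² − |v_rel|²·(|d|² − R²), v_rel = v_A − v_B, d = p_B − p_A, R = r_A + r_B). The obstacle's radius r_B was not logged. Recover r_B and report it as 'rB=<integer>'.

m = 16900
d = (9, -17);  v_rel = (-2, 11),  |v_rel|² = 125
v_rel×d = (-2)·(-17) − (11)·(9) = -65
since m = R²·125 − (-65)²:  R² = (4225 + 16900) / 125 = 169
R = √169 = 13  ⇒  r_B = 13 − 5 = 8

rB=8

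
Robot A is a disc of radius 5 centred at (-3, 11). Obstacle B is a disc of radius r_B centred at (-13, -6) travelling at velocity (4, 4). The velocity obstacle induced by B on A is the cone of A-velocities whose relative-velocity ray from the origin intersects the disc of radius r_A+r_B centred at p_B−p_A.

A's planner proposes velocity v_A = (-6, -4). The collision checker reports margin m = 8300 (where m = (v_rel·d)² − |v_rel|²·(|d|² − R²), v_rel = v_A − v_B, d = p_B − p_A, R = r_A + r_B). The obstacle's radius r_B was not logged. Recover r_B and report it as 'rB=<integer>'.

m = 8300
d = (-10, -17);  v_rel = (-10, -8),  |v_rel|² = 164
v_rel×d = (-10)·(-17) − (-8)·(-10) = 90
since m = R²·164 − 90²:  R² = (8100 + 8300) / 164 = 100
R = √100 = 10  ⇒  r_B = 10 − 5 = 5

rB=5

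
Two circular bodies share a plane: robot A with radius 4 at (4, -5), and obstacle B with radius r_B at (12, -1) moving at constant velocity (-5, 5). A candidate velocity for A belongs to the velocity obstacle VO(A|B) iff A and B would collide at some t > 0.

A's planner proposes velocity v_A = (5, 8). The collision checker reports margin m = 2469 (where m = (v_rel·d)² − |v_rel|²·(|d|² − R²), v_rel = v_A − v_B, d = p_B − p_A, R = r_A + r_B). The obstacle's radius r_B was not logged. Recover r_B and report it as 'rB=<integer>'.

m = 2469
d = (8, 4);  v_rel = (10, 3),  |v_rel|² = 109
v_rel×d = (10)·(4) − (3)·(8) = 16
since m = R²·109 − 16²:  R² = (256 + 2469) / 109 = 25
R = √25 = 5  ⇒  r_B = 5 − 4 = 1

rB=1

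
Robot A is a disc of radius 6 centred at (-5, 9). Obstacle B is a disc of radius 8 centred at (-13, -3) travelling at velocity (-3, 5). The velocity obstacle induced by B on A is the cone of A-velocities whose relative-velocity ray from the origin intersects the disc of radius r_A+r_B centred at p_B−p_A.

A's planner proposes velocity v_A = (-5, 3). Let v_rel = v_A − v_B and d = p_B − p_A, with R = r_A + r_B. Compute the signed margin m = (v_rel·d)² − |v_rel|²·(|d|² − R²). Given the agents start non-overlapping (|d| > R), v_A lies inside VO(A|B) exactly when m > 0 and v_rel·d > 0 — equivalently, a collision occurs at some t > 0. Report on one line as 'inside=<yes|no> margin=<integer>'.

d = (-8, -12),  |d|² = 208;  R = 6+8 = 14,  c = 208−14² = 12
v_rel = (-2, -2),  |v_rel|² = 8;  v_rel·d = (-2)·(-8) + (-2)·(-12) = 40
8·t² − 80·t + 12 = 0  ⇒  m = 40² − 8·12 = 1504
m = 1504 > 0,  v_rel·d = 40 > 0  ⇒  inside

inside=yes margin=1504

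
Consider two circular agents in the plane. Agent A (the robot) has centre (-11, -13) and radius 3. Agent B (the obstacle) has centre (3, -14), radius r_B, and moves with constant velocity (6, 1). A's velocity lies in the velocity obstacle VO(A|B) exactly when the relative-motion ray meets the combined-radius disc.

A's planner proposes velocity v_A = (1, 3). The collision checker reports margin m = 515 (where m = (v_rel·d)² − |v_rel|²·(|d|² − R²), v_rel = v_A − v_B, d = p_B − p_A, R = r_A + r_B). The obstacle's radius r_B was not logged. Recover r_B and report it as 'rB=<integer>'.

m = 515
d = (14, -1);  v_rel = (-5, 2),  |v_rel|² = 29
v_rel×d = (-5)·(-1) − (2)·(14) = -23
since m = R²·29 − (-23)²:  R² = (529 + 515) / 29 = 36
R = √36 = 6  ⇒  r_B = 6 − 3 = 3

rB=3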